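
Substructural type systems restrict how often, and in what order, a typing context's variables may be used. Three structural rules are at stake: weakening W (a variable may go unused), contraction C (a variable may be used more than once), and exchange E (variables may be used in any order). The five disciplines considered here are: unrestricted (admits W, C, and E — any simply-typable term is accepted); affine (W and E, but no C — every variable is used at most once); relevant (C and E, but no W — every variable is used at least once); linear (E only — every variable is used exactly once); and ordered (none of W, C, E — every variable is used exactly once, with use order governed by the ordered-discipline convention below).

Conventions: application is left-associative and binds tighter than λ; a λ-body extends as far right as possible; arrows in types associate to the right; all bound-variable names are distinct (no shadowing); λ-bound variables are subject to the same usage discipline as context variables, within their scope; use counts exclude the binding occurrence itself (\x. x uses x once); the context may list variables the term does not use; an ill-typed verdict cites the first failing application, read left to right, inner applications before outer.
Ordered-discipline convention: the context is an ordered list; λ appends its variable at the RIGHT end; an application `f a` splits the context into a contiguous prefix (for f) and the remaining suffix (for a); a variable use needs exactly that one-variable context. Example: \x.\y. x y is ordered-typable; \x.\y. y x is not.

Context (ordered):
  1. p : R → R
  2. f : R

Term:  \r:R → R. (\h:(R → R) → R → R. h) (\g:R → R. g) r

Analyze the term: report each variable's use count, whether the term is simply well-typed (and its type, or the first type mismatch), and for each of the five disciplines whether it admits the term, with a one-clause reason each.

use counts: p: 0, f: 0, r (λ-bound): 1, h (λ-bound): 1, g (λ-bound): 1
uses in reading order: h, g, r
typing: ✓ — (R → R) → R → R
ordered ✗ (p, f left unused)
linear ✗ (p, f left unused)
affine ✓ (no duplicate uses among p, f, r, h, g)
relevant ✗ (p, f left unused)
unrestricted ✓ (typability at (R → R) → R → R is all that's needed)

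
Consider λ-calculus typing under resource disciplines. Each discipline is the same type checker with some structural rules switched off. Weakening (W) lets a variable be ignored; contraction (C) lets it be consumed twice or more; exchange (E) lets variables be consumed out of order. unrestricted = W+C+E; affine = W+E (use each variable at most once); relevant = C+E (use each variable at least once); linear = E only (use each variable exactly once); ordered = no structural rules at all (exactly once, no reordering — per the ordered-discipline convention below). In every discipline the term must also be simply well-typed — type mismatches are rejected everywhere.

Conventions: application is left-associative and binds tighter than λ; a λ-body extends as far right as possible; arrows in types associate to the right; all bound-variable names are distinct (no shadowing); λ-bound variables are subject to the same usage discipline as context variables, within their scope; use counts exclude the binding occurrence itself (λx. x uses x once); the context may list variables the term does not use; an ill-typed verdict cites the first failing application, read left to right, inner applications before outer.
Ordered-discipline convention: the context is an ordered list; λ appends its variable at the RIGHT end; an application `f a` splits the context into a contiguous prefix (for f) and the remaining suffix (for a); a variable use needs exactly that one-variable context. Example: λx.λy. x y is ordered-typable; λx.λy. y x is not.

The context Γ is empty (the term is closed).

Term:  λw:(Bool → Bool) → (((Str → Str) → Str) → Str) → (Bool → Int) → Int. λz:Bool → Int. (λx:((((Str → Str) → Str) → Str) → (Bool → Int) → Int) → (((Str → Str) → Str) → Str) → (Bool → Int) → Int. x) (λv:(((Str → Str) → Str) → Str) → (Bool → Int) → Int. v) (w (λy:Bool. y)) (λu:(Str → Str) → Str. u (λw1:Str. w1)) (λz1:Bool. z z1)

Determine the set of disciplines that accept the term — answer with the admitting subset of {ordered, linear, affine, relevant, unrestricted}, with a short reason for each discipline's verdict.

admitted by: ordered, linear, affine, relevant, unrestricted
use counts: w [bound]: 1, z [bound]: 1, x [bound]: 1, v [bound]: 1, y [bound]: 1, u [bound]: 1, w1 [bound]: 1, z1 [bound]: 1
left-to-right use order: x, v, w, y, u, w1, z, z1
typing: well-typed at ((Bool → Bool) → (((Str → Str) → Str) → Str) → (Bool → Int) → Int) → (Bool → Int) → Int
ordered: ✓, one use each (w, z, x, v, y, u, w1, z1); ordered split holds
linear: ✓, single use per variable (w, z, x, v, y, u, w1, z1)
affine: ✓, w, z, x, v, y, u, w1, z1: no repeats, contraction unneeded
relevant: ✓, every one of w, z, x, v, y, u, w1, z1 appears
unrestricted: ✓, simply typable at ((Bool → Bool) → (((Str → Str) → Str) → Str) → (Bool → Int) → Int) → (Bool → Int) → Int; W, C, E all held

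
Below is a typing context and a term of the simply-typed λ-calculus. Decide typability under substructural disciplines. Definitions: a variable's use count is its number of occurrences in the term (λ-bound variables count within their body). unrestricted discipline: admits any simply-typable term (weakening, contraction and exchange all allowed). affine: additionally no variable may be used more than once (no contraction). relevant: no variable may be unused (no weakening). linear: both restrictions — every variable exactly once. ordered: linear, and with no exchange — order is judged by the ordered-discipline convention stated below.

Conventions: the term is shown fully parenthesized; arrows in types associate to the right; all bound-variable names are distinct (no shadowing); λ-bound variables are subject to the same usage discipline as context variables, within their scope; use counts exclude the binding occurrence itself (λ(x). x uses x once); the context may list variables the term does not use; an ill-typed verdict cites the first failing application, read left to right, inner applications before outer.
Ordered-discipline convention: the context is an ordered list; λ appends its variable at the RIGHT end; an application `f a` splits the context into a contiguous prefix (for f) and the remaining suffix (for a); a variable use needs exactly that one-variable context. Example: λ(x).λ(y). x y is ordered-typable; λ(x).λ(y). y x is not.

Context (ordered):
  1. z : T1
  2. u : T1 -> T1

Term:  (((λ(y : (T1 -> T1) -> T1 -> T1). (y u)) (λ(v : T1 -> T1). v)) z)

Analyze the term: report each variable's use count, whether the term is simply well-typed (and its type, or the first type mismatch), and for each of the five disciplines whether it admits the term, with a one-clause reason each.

counts: z: 1×, u: 1×, y [bound]: 1×, v [bound]: 1×
use order (left to right): y, u, v, z
typing: ✓ — T1
ordered: ✗, no ordered split (uses run y, u, v, z)
linear: ✓, each of z, u, y, v used exactly once
affine: ✓, at most one use each (z, u, y, v)
relevant: ✓, every one of z, u, y, v appears
unrestricted: ✓, simply typable at T1; W, C, E all held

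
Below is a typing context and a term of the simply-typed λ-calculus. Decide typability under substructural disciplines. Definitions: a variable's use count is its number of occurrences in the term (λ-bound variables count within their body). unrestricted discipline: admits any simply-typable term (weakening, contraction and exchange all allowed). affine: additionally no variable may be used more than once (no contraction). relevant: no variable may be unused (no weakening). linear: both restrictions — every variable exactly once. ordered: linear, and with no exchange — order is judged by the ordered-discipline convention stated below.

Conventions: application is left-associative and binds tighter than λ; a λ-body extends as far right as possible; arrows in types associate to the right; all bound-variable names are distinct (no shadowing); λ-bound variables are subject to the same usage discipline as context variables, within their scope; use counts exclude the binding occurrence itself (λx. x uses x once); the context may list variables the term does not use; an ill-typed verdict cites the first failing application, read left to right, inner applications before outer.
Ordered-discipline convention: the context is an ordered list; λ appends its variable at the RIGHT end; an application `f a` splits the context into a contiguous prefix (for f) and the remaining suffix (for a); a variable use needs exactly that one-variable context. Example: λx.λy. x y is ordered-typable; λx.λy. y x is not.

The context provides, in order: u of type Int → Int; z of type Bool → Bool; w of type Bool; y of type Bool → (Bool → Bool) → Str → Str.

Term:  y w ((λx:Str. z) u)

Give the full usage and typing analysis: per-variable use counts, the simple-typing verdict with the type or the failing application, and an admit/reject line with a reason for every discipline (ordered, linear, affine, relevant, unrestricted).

use counts: u: 1, z: 1, w: 1, y: 1, x (λ-bound): 0
use order (left to right): y, w, z, u
typing: ill-typed: an application expects Str but receives Int → Int
ordered: ✗ — a type mismatch blocks all five
linear: ✗ — the type mismatch rejects it
affine: ✗ — not simply typable
relevant: ✗ — fails simple typing
unrestricted: ✗ — a type mismatch blocks all five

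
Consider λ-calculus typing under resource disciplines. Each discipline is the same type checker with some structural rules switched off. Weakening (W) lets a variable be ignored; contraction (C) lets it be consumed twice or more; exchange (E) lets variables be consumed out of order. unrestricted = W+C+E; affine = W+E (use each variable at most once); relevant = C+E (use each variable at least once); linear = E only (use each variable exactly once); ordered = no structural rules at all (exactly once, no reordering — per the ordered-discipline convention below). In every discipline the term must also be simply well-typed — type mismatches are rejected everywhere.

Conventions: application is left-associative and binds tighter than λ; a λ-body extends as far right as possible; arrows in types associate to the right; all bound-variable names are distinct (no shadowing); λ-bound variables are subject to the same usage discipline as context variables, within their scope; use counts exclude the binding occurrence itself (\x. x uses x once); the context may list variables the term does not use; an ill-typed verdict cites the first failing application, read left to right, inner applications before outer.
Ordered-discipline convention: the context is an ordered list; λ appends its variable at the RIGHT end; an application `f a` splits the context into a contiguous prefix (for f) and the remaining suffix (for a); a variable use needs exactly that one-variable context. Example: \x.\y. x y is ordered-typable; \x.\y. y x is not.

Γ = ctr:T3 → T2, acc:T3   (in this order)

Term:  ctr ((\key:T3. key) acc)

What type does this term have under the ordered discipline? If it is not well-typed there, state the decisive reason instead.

term : T2
variable uses: ctr ×1; acc ×1; key (bound) ×1
left-to-right use order: ctr, key, acc
typing: well-typed at T2
all disciplines: ordered ✓ · linear ✓ · affine ✓ · relevant ✓ · unrestricted ✓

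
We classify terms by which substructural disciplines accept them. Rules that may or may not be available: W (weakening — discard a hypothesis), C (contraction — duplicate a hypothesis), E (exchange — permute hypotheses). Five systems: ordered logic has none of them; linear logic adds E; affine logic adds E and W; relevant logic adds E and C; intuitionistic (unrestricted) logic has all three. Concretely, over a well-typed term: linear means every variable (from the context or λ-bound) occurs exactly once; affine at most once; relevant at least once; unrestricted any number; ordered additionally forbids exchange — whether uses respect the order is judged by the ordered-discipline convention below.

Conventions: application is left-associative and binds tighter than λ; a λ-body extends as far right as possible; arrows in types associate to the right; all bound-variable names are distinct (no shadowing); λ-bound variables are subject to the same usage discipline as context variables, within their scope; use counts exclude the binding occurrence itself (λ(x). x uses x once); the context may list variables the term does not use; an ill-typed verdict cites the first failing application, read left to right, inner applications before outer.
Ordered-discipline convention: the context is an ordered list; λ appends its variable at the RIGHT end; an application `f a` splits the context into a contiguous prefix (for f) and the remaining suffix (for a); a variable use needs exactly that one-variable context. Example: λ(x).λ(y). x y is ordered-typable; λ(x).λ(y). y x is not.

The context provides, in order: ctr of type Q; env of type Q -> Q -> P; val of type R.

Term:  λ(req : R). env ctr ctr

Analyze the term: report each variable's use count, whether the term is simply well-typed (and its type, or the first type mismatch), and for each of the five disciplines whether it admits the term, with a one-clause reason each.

usage: ctr: 2; env: 1; val: 0; req (bound): 0
uses in reading order: env, ctr, ctr
typing: well-typed at R -> P
ordered: ✗, needs contraction — ctr ×2; val, req left unused
linear: ✗, needs contraction — ctr ×2; val, req left unused
affine: ✗, needs contraction — ctr ×2
relevant: ✗, val, req left unused
unrestricted: ✓, type-checks (R -> P) and nothing is barred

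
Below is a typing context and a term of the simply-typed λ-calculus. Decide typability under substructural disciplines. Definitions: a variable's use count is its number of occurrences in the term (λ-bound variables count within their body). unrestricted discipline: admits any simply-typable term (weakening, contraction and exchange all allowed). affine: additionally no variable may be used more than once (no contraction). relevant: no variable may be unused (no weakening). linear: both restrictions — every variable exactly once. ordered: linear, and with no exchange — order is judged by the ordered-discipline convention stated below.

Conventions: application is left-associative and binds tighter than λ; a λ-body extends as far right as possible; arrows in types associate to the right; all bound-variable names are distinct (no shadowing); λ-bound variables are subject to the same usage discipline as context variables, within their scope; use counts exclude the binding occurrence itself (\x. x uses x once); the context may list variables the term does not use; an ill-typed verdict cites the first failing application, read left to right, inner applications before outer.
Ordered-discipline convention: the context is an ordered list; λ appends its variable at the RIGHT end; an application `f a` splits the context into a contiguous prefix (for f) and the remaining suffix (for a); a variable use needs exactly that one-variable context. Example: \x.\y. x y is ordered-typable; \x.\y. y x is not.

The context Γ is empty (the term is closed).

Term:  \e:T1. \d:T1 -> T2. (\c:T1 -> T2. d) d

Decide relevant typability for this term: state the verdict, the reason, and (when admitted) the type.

no — needs weakening: e, c unused
use counts: e [bound] ×0, d [bound] ×2, c [bound] ×0
use order (left to right): d, d
typing: well-typed at T1 -> (T1 -> T2) -> T1 -> T2
all disciplines: ordered ✗ · linear ✗ · affine ✗ · relevant ✗ · unrestricted ✓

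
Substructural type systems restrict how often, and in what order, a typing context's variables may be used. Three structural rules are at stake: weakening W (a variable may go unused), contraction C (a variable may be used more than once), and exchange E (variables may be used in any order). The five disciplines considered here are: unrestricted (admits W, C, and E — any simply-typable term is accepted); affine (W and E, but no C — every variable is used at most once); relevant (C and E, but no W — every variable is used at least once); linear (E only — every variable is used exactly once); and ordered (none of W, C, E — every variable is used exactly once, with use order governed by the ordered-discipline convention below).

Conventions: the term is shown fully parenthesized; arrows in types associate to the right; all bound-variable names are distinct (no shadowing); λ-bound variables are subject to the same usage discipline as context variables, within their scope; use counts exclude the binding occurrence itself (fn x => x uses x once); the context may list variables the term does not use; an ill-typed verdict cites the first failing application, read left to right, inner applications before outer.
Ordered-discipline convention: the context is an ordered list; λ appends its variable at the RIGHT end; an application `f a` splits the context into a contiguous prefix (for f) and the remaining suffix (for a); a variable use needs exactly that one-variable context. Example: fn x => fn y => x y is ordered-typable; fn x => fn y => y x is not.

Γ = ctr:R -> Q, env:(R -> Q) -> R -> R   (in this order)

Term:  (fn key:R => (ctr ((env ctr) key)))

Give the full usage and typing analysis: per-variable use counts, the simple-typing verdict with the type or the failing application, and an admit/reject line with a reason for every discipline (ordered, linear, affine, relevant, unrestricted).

variable uses: ctr=2; env=1; key (bound)=1
left-to-right use order: ctr, env, ctr, key
typing: well-typed — term : R -> Q
ordered: ✗ — uses contraction: ctr ×2
linear: ✗ — uses contraction: ctr ×2
affine: ✗ — uses contraction: ctr ×2
relevant: ✓ — every one of ctr, env, key appears
unrestricted: ✓ — type-checks (R -> Q) and nothing is barred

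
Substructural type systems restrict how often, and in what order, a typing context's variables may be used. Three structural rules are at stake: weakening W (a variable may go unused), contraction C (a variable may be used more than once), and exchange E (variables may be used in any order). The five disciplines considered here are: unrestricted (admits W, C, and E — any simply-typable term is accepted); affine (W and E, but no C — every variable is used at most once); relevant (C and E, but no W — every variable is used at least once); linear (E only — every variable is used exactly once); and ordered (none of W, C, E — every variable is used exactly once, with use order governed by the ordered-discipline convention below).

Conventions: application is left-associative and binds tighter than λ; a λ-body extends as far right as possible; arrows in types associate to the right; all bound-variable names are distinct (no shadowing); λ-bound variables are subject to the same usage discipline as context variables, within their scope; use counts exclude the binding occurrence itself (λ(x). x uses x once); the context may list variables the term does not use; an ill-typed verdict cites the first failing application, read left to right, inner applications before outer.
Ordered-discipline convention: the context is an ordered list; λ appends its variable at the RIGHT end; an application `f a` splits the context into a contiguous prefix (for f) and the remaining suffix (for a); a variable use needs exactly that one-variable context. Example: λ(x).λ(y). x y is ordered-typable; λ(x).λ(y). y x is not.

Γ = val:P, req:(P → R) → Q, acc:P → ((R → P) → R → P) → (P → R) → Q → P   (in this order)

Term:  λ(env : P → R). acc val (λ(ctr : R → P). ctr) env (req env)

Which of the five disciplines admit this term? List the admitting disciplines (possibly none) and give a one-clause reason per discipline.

admitting disciplines: relevant, unrestricted
usage: val: 1×, req: 1×, acc: 1×, env (λ-bound): 2×, ctr (λ-bound): 1×
use order (left to right): acc, val, ctr, env, req, env
typing: well-typed at (P → R) → P
ordered: ✗, uses contraction: env ×2
linear: ✗, uses contraction: env ×2
affine: ✗, uses contraction: env ×2
relevant: ✓, none of val, req, acc, env, ctr goes unused
unrestricted: ✓, well-typed at (P → R) → P; no restrictions here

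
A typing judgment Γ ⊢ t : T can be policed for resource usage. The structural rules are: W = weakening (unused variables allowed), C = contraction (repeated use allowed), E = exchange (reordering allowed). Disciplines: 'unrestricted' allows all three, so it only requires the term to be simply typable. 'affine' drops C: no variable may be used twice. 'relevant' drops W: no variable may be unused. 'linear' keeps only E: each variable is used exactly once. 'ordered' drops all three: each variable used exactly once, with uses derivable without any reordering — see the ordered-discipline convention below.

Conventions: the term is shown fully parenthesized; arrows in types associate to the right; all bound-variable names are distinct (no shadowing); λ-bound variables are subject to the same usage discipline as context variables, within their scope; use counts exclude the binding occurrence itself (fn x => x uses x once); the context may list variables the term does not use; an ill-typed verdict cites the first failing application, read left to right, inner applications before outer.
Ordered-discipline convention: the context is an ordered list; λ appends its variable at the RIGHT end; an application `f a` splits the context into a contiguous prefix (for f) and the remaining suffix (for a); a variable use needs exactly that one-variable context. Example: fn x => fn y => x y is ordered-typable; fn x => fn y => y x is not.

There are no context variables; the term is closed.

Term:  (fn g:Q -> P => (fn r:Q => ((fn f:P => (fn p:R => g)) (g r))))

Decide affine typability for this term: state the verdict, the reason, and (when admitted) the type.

no — g ×2 used more than once (contraction)
use counts: g (bound): 2×; r (bound): 1×; f (bound): 0×; p (bound): 0×
left-to-right use order: g, g, r
typing: well-typed — term : (Q -> P) -> Q -> R -> Q -> P
all disciplines: ordered ✗, linear ✗, affine ✗, relevant ✗, unrestricted ✓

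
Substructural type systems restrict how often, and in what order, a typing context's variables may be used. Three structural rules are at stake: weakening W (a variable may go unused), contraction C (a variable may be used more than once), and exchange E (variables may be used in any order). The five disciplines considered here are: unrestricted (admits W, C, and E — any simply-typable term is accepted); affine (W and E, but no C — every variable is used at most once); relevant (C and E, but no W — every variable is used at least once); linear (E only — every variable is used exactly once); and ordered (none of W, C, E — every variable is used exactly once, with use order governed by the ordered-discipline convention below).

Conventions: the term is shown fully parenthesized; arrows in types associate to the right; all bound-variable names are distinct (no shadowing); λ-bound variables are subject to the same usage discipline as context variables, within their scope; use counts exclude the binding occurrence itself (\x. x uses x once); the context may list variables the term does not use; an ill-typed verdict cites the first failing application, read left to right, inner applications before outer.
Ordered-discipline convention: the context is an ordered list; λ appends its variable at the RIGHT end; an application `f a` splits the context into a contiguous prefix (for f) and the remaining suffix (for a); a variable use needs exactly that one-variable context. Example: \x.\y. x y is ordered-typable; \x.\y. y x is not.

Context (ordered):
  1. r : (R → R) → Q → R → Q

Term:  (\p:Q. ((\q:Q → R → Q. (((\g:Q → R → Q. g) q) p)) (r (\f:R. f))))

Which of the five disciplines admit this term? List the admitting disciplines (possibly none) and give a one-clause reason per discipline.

admitted by: linear, affine, relevant, unrestricted
usage: r=1; p (λ-bound)=1; q (λ-bound)=1; g (λ-bound)=1; f (λ-bound)=1
left-to-right use order: g, q, p, r, f
typing: ✓ — Q → R → Q
ordered ✗ (no ordered split (uses run g, q, p, r, f))
linear ✓ (exactly-once usage across r, p, q, g, f)
affine ✓ (at most one use each (r, p, q, g, f))
relevant ✓ (none of r, p, q, g, f goes unused)
unrestricted ✓ (type-checks (Q → R → Q) and nothing is barred)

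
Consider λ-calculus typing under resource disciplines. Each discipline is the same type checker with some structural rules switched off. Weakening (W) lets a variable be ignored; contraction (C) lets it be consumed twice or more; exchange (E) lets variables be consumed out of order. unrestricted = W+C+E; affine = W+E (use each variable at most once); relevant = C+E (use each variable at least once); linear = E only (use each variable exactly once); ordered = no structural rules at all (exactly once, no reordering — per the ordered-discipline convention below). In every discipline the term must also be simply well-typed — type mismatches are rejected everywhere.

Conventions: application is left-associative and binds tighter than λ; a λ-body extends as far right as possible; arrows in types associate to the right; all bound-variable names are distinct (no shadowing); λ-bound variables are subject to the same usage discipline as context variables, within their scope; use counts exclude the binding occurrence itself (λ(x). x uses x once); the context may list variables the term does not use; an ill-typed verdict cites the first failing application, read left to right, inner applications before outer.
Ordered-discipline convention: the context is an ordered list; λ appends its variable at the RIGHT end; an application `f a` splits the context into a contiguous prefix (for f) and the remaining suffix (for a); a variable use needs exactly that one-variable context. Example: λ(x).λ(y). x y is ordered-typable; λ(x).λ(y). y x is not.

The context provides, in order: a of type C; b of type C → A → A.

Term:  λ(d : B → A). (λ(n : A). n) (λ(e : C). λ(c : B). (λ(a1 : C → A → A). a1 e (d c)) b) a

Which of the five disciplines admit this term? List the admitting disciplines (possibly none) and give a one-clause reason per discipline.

accepted by: none
use counts: a: 1; b: 1; d [bound]: 1; n [bound]: 1; e [bound]: 1; c [bound]: 1; a1 [bound]: 1
uses in reading order: n, a1, e, d, c, b, a
typing: ill-typed: argument of type C → B → A where A is required
ordered: ✗, fails simple typing
linear: ✗, a type mismatch blocks all five
affine: ✗, the type mismatch rejects it
relevant: ✗, not simply typable
unrestricted: ✗, fails simple typing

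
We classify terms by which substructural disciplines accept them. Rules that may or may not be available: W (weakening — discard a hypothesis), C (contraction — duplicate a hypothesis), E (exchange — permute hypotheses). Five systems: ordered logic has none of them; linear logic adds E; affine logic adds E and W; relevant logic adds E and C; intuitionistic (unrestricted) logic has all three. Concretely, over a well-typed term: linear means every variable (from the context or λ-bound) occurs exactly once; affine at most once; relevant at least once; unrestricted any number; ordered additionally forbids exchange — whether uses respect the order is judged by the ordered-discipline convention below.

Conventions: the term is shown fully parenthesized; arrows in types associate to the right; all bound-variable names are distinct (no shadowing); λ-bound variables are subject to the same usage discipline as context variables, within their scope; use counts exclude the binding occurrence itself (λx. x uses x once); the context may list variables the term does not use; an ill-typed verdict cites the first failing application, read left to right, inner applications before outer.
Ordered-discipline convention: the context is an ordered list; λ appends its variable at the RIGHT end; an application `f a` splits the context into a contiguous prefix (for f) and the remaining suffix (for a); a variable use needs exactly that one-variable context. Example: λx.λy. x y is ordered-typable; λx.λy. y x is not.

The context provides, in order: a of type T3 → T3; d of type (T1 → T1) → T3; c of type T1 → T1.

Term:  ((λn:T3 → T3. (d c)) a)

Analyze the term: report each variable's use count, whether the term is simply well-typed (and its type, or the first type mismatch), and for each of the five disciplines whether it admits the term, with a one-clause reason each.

variable uses: a ×1, d ×1, c ×1, n (bound) ×0
left-to-right use order: d, c, a
typing: well-typed — term : T3
ordered: ✗, n never used (weakening)
linear: ✗, n never used (weakening)
affine: ✓, no duplicate uses among a, d, c, n
relevant: ✗, n never used (weakening)
unrestricted: ✓, typability at T3 is all that's needed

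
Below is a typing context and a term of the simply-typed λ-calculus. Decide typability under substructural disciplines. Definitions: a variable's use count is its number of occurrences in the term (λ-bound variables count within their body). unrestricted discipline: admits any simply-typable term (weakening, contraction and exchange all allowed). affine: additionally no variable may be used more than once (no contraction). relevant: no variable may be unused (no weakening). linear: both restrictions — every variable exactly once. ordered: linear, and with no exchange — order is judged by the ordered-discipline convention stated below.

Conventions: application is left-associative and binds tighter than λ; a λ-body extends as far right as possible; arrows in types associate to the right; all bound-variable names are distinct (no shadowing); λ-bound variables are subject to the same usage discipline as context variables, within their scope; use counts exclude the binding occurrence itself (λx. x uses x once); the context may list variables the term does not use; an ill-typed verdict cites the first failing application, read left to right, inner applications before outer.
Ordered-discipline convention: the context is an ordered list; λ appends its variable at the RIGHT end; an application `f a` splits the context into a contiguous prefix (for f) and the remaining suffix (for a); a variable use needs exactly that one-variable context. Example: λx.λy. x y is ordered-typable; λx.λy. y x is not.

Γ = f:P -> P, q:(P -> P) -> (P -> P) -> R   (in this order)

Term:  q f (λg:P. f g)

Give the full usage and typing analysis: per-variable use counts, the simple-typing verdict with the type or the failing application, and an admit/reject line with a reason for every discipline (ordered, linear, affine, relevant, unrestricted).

counts: f=2; q=1; g [bound]=1
left-to-right use order: q, f, f, g
typing: ✓ — R
ordered: ✗, repeated use of f ×2
linear: ✗, repeated use of f ×2
affine: ✗, repeated use of f ×2
relevant: ✓, at least one use each (f, q, g)
unrestricted: ✓, well-typed at R; no restrictions here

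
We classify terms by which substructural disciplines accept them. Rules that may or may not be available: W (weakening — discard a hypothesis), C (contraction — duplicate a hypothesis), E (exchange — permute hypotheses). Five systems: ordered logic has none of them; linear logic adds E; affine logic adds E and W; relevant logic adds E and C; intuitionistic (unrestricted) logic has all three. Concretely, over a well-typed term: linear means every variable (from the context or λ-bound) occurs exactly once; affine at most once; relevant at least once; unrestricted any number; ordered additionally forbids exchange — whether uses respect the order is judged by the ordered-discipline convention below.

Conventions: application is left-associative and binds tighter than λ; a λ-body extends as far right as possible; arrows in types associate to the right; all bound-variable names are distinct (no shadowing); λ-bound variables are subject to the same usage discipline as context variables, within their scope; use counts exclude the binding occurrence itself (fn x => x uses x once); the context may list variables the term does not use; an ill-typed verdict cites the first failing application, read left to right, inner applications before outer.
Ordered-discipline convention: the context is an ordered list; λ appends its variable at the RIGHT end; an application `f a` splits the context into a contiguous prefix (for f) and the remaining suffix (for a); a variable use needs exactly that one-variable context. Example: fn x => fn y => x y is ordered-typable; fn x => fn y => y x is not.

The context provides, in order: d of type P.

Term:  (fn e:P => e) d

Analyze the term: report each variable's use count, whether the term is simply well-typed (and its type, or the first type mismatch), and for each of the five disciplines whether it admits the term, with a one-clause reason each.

usage: d ×1, e (λ-bound) ×1
use order (left to right): e, d
typing: ✓ — P
ordered ✓ (d, e once each; derivable with no W/C/E)
linear ✓ (d, e: one use apiece)
affine ✓ (at most one use each (d, e))
relevant ✓ (none of d, e goes unused)
unrestricted ✓ (typability at P is all that's needed)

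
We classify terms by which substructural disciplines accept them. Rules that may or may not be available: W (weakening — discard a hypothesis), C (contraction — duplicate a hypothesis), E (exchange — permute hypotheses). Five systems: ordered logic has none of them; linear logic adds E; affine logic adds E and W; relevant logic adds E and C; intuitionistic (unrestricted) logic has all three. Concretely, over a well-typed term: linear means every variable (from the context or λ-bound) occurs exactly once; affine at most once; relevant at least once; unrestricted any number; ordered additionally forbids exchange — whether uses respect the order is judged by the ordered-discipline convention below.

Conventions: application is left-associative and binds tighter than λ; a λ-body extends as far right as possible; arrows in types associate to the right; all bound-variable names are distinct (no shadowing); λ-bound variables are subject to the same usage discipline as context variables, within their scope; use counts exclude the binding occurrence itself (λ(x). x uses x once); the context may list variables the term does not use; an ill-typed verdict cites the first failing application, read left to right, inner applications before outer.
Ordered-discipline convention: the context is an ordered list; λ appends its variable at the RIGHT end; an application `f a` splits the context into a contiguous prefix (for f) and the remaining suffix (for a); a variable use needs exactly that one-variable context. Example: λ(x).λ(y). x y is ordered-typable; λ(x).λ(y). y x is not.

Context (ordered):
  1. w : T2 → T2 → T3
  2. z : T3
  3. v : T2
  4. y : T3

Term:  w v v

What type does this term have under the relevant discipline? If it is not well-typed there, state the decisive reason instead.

not well-typed under relevant — z, y never used (weakening)
variable uses: w: 1; z: 0; v: 2; y: 0
uses in reading order: w, v, v
typing: well-typed at T3
summary: ordered ✗, linear ✗, affine ✗, relevant ✗, unrestricted ✓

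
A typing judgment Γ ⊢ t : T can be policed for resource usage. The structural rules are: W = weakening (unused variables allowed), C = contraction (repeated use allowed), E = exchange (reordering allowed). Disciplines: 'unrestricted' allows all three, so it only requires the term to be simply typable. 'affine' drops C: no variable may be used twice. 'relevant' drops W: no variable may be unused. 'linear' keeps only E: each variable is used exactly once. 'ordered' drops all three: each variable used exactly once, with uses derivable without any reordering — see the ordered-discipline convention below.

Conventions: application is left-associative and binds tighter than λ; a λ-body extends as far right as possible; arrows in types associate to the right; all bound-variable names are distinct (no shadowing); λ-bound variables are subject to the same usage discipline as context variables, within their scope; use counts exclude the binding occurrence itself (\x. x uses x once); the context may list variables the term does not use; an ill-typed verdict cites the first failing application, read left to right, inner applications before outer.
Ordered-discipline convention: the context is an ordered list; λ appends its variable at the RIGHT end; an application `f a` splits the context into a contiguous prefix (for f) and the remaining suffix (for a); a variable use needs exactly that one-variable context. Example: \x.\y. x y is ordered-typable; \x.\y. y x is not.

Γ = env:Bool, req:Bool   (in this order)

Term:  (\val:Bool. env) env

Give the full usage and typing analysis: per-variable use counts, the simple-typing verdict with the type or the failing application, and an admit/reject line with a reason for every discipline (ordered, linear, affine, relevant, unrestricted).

usage: env: 2×, req: 0×, val (bound): 0×
left-to-right use order: env, env
typing: well-typed — term : Bool
ordered: ✗, needs contraction — env ×2; req, val never used (weakening)
linear: ✗, needs contraction — env ×2; req, val never used (weakening)
affine: ✗, needs contraction — env ×2
relevant: ✗, req, val never used (weakening)
unrestricted: ✓, type-checks (Bool) and nothing is barred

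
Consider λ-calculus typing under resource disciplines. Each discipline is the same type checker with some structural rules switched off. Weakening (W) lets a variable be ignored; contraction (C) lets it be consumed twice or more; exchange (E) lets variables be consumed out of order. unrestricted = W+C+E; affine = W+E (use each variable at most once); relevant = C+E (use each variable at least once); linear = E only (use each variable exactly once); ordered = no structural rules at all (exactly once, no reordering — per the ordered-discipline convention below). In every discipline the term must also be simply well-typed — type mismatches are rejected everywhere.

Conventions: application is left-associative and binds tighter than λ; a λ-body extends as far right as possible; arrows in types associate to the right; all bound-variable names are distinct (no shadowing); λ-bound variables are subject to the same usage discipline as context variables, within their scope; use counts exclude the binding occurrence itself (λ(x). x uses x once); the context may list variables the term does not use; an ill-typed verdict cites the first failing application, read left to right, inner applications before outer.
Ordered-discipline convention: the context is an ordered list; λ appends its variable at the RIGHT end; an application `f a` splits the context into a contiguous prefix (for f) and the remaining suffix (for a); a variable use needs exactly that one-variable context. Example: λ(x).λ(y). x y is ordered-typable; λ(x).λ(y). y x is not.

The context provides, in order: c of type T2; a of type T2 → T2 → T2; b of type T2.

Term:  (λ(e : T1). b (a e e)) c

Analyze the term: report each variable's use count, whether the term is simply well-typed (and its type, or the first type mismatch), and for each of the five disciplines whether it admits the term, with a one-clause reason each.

use counts: c=1; a=1; b=1; e [bound]=2
use order (left to right): b, a, e, e, c
typing: ill-typed: an argument T1 mismatches the expected T2
ordered: ✗, fails simple typing
linear: ✗, a type mismatch blocks all five
affine: ✗, the type mismatch rejects it
relevant: ✗, not simply typable
unrestricted: ✗, fails simple typing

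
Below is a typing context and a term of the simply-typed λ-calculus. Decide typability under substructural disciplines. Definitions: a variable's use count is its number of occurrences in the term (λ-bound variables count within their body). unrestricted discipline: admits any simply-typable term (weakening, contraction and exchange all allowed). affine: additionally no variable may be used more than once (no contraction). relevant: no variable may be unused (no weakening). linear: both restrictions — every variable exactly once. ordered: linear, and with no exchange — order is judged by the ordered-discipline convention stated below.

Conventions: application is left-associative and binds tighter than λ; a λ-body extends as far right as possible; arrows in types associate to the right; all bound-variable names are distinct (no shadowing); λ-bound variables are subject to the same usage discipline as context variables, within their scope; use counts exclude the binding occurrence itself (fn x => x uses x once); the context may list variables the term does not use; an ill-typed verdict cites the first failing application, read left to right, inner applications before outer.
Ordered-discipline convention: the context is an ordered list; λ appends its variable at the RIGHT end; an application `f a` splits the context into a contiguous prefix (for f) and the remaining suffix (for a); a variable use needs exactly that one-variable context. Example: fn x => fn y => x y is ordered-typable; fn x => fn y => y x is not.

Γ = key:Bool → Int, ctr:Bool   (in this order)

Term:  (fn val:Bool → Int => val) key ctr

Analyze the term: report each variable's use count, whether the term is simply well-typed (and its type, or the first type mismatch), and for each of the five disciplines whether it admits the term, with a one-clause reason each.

variable uses: key=1; ctr=1; val (λ-bound)=1
order of uses: val, key, ctr
typing: well-typed at Int
ordered: ✓ — key, ctr, val: once each, no exchange needed
linear: ✓ — key, ctr, val: one use apiece
affine: ✓ — key, ctr, val: no repeats, contraction unneeded
relevant: ✓ — at least one use each (key, ctr, val)
unrestricted: ✓ — simply typable at Int; W, C, E all held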